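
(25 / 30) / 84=5 / 504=0.01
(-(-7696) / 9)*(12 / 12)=7696 / 9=855.11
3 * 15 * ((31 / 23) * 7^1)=9765 / 23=424.57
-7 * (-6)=42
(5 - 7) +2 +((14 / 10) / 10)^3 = 343 / 125000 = 0.00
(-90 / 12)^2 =225 / 4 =56.25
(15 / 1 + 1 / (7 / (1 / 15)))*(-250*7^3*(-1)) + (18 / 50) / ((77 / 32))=7432810864 / 5775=1287066.82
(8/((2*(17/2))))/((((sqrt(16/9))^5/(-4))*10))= -243/5440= -0.04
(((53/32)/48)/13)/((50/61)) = 3233/998400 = 0.00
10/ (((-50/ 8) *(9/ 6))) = -16/ 15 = -1.07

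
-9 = -9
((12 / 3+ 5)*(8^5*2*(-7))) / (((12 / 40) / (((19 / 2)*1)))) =-130744320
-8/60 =-2/15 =-0.13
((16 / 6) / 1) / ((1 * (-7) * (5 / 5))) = -8 / 21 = -0.38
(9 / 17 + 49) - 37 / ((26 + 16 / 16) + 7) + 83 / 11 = 55.99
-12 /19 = -0.63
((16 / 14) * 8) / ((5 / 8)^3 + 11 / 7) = 32768 / 6507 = 5.04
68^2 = 4624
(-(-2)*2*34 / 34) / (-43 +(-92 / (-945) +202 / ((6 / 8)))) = 3780 / 213977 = 0.02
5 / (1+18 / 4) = 0.91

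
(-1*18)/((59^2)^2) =-0.00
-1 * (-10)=10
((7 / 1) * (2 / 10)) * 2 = 14 / 5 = 2.80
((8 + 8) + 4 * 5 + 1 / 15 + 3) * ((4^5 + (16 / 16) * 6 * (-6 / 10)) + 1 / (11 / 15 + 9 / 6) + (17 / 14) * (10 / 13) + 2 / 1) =18289053554 / 457275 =39995.74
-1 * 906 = -906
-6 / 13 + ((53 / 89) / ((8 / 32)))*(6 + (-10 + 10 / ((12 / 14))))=61786 / 3471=17.80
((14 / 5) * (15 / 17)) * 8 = 336 / 17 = 19.76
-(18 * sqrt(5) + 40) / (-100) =2 / 5 + 9 * sqrt(5) / 50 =0.80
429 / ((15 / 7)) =200.20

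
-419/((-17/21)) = 8799/17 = 517.59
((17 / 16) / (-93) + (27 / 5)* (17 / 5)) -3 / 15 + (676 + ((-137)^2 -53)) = 722057527 / 37200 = 19410.15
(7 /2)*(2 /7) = 1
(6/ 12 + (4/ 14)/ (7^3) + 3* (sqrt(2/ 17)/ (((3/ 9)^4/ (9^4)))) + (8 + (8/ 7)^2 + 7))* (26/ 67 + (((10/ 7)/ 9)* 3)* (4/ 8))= 71102867/ 6756414 + 468199521* sqrt(34)/ 7973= 342422.27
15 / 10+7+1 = 19 / 2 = 9.50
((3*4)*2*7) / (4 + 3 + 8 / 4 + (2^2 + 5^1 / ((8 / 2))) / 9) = 2016 / 115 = 17.53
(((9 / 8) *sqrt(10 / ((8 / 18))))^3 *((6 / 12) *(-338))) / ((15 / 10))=-5544045 *sqrt(10) / 1024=-17120.91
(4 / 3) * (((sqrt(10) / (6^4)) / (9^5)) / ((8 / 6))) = sqrt(10) / 76527504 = 0.00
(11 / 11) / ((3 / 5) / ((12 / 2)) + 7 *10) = 0.01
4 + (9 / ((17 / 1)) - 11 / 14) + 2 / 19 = 17405 / 4522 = 3.85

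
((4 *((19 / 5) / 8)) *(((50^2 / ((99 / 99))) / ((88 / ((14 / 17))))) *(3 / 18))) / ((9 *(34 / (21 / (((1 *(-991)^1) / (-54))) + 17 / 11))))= 487461625 / 7485324264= 0.07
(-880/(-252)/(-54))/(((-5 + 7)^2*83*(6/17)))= -0.00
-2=-2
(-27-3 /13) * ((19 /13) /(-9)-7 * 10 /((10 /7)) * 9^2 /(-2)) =-27395765 /507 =-54035.04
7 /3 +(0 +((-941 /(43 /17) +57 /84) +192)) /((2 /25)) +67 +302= -13512313 /7224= -1870.48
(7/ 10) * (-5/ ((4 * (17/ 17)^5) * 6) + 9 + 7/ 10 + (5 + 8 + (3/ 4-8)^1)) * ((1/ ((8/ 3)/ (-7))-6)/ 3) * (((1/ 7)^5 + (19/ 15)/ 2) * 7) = -13434643321/ 98784000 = -136.00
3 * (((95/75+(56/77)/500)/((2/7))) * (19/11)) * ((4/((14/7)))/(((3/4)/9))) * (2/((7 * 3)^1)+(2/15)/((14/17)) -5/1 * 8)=-1659001188/75625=-21937.21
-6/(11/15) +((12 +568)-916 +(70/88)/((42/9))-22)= -32209/88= -366.01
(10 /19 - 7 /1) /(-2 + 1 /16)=1968 /589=3.34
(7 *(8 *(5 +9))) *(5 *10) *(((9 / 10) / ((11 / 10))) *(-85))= -29988000 / 11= -2726181.82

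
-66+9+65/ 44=-2443/ 44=-55.52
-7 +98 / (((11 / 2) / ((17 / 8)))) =679 / 22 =30.86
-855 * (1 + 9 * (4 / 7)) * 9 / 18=-2626.07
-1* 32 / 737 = -32 / 737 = -0.04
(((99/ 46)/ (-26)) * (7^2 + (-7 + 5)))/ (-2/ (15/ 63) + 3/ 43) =111155/ 238004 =0.47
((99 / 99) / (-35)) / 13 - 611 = -278006 / 455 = -611.00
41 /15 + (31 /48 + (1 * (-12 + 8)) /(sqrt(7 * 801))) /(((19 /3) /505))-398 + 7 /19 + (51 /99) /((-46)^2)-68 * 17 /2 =-24449051569 /26534640-2020 * sqrt(623) /11837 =-925.66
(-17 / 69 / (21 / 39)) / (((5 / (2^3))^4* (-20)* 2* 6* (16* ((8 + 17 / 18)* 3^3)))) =7072 / 2187084375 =0.00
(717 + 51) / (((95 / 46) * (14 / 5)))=17664 / 133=132.81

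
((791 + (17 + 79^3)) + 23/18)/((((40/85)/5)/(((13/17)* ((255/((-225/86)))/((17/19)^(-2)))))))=-313086014.10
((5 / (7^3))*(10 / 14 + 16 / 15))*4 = 748 / 7203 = 0.10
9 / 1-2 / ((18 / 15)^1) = 22 / 3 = 7.33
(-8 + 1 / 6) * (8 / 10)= -94 / 15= -6.27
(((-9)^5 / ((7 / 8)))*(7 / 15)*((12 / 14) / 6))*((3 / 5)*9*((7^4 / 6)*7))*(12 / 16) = -1275989841 / 25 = -51039593.64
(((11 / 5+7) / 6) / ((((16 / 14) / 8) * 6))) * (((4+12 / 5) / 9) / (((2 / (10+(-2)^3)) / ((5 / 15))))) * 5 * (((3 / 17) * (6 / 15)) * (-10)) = -10304 / 6885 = -1.50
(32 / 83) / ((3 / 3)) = 32 / 83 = 0.39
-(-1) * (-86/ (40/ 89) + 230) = 773/ 20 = 38.65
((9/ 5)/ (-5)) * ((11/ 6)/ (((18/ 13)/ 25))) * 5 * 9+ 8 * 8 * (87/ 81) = -50491/ 108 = -467.51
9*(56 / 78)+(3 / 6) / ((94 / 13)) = 15961 / 2444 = 6.53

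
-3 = -3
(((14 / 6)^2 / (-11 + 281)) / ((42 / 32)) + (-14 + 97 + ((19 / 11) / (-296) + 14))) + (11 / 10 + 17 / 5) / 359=413377545379 / 4260655080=97.02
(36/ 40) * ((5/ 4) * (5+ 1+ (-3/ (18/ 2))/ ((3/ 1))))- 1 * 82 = -75.38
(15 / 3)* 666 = 3330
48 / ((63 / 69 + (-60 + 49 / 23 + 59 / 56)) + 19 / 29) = -1792896 / 2063615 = -0.87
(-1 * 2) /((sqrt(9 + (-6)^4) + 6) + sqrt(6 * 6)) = 8 /387 - 2 * sqrt(145) /387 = -0.04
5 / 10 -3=-5 / 2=-2.50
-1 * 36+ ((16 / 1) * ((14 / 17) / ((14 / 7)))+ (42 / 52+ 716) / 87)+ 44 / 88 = -397472 / 19227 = -20.67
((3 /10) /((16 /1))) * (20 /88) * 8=3 /88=0.03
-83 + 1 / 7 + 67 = -111 / 7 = -15.86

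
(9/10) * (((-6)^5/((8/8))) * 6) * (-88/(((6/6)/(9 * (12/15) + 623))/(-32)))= -1862949445632/25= -74517977825.28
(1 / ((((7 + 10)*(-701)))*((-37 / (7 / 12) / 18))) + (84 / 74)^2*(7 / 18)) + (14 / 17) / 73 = 1220486505 / 2381898458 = 0.51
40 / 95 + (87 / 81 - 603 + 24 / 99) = -3392924 / 5643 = -601.26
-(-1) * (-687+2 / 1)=-685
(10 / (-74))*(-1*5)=25 / 37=0.68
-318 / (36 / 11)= -583 / 6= -97.17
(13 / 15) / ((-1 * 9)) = -13 / 135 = -0.10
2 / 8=1 / 4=0.25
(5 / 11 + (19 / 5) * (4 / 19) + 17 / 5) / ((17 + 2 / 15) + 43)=384 / 4961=0.08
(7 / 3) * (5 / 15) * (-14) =-98 / 9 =-10.89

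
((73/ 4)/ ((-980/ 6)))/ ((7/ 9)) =-1971/ 13720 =-0.14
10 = 10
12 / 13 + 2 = 38 / 13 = 2.92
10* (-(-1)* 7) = 70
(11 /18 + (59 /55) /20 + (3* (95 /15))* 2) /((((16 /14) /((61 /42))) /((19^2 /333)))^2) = 185619862450421 /2529333734400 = 73.39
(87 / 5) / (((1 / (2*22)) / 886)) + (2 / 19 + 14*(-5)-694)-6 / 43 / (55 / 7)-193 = 30437382233 / 44935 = 677364.69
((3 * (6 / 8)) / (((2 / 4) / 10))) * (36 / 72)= 45 / 2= 22.50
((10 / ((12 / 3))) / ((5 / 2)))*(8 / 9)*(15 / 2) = 20 / 3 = 6.67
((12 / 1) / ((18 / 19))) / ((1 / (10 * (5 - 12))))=-2660 / 3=-886.67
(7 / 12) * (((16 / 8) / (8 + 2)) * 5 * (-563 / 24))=-3941 / 288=-13.68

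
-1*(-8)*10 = 80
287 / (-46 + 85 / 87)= -24969 / 3917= -6.37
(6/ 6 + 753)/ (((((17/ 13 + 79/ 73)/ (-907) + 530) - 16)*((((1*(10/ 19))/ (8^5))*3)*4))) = 25253896638464/ 3318147255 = 7610.84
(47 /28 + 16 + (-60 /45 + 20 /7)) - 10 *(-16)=179.20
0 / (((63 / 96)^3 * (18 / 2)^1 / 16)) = 0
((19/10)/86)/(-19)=-1/860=-0.00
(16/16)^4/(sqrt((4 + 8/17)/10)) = sqrt(3230)/38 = 1.50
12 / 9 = 4 / 3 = 1.33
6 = 6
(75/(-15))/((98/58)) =-145/49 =-2.96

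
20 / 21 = 0.95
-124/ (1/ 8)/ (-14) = 496/ 7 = 70.86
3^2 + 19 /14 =145 /14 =10.36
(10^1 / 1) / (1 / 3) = 30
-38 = -38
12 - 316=-304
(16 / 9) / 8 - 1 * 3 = -25 / 9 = -2.78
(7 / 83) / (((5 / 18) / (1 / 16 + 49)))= 9891 / 664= 14.90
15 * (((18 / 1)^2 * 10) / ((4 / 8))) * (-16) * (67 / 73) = -104198400 / 73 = -1427375.34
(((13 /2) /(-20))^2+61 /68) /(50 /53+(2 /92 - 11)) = -11081929 /110908000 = -0.10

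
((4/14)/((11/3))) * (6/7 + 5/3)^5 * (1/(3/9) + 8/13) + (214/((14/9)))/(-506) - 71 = -2659436488363/62685504882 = -42.43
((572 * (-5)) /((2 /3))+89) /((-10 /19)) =79819 /10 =7981.90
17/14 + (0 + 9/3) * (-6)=-235/14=-16.79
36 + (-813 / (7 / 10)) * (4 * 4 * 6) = -780228 / 7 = -111461.14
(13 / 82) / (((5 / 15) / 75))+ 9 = 3663 / 82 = 44.67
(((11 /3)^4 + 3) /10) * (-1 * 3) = -7442 /135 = -55.13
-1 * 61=-61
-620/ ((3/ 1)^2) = -620/ 9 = -68.89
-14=-14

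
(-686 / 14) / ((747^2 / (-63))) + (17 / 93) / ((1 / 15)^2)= 79061908 / 1922031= 41.13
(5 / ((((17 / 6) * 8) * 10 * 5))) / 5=3 / 3400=0.00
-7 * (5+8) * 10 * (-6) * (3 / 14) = 1170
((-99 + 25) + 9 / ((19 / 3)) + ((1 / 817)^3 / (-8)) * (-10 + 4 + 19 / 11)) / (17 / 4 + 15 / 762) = -147449048106013 / 8674154387778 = -17.00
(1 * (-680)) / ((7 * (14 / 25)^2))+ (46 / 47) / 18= -44935861 / 145089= -309.71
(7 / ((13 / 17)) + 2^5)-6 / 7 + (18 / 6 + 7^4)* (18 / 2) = 1972543 / 91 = 21676.30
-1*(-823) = 823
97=97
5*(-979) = -4895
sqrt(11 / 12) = sqrt(33) / 6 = 0.96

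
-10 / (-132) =5 / 66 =0.08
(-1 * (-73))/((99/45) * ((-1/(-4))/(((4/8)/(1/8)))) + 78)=5840/6251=0.93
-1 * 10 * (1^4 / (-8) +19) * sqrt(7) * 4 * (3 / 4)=-2265 * sqrt(7) / 4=-1498.16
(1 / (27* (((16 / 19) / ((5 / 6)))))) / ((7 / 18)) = 95 / 1008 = 0.09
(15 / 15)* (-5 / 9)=-5 / 9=-0.56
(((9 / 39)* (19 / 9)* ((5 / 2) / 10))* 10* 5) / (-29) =-475 / 2262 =-0.21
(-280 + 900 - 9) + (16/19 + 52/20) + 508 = 1122.44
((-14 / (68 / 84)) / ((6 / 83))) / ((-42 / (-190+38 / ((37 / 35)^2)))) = -62039180 / 69819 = -888.57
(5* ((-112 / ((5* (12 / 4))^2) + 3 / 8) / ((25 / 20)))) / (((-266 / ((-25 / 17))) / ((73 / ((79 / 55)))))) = -0.14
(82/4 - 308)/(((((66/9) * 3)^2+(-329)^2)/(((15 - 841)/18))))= 9499/78282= 0.12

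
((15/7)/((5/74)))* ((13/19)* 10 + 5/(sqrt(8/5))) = 555* sqrt(10)/14 + 28860/133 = 342.35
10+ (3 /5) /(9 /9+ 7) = 403 /40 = 10.08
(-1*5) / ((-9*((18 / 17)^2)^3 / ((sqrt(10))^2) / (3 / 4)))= 603439225 / 204073344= 2.96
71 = 71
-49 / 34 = -1.44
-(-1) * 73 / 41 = 1.78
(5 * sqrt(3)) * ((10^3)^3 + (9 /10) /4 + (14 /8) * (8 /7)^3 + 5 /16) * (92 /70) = 90160000283981 * sqrt(3) /13720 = 11382048199.87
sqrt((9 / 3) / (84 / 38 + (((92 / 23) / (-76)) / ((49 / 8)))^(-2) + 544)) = 8* sqrt(976561107) / 17132651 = 0.01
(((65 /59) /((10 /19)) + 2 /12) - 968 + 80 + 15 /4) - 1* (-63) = -579845 /708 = -818.99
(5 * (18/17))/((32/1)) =45/272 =0.17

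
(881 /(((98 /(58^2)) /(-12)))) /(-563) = 17782104 /27587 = 644.58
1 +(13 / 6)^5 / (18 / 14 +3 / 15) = 1030739 / 31104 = 33.14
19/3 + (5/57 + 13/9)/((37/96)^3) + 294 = 944395651/2887221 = 327.10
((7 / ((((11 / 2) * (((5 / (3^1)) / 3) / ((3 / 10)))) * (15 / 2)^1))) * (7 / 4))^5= 16679880978201 / 157276367187500000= 0.00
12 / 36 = 1 / 3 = 0.33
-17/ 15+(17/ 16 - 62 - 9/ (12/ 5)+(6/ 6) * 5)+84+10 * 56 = 139963/ 240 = 583.18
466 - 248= 218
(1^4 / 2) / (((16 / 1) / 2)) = 1 / 16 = 0.06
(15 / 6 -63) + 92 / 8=-49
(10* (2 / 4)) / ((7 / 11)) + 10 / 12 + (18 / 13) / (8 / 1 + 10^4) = 1319131 / 151788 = 8.69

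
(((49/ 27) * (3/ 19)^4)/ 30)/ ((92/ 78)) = 1911/ 59947660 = 0.00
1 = 1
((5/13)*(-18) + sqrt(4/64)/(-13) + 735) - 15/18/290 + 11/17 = 728.70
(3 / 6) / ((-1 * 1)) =-1 / 2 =-0.50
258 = 258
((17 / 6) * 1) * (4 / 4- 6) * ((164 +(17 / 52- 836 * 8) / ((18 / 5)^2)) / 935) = 539173 / 101088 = 5.33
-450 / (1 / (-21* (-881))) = -8325450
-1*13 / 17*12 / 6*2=-52 / 17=-3.06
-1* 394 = -394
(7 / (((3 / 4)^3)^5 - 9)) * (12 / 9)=-30064771072 / 28947982527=-1.04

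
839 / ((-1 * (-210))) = 839 / 210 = 4.00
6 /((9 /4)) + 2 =14 /3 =4.67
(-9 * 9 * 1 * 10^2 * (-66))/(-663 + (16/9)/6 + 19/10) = -144342000/178417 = -809.01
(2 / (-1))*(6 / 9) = -4 / 3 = -1.33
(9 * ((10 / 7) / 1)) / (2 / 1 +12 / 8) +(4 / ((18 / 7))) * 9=866 / 49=17.67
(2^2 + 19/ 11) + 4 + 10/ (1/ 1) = 217/ 11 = 19.73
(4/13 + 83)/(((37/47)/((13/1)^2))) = 661713/37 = 17884.14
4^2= 16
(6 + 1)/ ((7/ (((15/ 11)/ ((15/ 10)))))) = 10/ 11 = 0.91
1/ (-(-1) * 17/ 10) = 10/ 17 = 0.59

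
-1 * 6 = -6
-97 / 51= -1.90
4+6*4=28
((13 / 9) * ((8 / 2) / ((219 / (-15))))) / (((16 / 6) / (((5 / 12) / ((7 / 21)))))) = -325 / 1752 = -0.19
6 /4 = 3 /2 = 1.50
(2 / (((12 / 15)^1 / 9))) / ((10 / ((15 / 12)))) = 45 / 16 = 2.81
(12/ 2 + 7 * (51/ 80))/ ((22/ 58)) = 27.58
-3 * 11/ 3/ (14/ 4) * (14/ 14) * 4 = -88/ 7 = -12.57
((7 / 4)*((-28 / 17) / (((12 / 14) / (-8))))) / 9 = 1372 / 459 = 2.99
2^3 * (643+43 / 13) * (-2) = -134432 / 13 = -10340.92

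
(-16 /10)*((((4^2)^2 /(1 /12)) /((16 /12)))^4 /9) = -25048249270272 /5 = -5009649854054.40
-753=-753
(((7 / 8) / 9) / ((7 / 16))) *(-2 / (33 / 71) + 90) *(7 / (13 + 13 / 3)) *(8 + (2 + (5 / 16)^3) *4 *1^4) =27234347 / 219648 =123.99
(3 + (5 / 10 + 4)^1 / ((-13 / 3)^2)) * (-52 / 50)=-219 / 65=-3.37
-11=-11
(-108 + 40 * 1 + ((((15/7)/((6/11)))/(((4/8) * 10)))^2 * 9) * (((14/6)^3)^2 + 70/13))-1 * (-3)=25403041/29484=861.59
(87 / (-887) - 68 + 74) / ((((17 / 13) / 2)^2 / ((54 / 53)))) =191098440 / 13586179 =14.07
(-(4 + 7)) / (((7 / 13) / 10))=-204.29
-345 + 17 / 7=-2398 / 7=-342.57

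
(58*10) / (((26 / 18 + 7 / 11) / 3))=86130 / 103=836.21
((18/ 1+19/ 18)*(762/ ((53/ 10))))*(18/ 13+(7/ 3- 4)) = -4791710/ 6201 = -772.73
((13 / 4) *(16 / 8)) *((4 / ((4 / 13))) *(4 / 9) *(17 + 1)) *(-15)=-10140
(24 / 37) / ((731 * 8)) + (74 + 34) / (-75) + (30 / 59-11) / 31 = -2199297818 / 1236724075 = -1.78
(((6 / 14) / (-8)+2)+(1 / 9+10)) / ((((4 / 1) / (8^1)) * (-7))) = -6077 / 1764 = -3.45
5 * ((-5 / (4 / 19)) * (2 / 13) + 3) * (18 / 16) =-765 / 208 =-3.68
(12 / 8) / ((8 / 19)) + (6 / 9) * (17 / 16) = 205 / 48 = 4.27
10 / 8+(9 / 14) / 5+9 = 1453 / 140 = 10.38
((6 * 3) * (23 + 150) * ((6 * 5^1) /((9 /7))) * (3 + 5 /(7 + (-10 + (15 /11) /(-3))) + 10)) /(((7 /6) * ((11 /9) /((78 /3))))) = 3198887640 /209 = 15305682.49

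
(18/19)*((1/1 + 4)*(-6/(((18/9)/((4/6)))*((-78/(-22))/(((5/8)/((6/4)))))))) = -275/247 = -1.11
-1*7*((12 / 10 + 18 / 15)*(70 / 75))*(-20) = 1568 / 5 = 313.60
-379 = -379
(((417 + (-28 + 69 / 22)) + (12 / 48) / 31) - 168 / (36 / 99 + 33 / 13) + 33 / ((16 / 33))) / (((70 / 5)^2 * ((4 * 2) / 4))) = 910943991 / 887582080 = 1.03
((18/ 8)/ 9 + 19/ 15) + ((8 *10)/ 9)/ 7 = 3511/ 1260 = 2.79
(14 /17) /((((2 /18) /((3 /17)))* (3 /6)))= 756 /289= 2.62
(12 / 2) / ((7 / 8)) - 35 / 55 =479 / 77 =6.22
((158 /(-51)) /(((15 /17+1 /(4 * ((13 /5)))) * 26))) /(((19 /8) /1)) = -2528 /49305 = -0.05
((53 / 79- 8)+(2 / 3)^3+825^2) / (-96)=-362939531 / 51192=-7089.77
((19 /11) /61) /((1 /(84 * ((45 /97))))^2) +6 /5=1395278634 /31567195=44.20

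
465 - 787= -322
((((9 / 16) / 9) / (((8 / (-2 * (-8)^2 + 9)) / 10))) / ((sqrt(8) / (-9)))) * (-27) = -144585 * sqrt(2) / 256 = -798.73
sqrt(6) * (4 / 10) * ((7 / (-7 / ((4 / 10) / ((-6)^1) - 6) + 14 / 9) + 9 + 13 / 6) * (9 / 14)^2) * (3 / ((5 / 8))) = 4236786 * sqrt(6) / 388325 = 26.72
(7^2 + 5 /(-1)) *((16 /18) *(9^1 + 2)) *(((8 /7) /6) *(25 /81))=387200 /15309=25.29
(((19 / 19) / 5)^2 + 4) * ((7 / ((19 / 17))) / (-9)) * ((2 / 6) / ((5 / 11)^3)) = -15997289 / 1603125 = -9.98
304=304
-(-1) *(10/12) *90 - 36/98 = 3657/49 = 74.63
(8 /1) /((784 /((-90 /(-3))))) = 0.31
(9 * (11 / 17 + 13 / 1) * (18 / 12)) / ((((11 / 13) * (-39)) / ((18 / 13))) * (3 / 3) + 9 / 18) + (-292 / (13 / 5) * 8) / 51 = -592022 / 23205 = -25.51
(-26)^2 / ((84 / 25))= 4225 / 21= 201.19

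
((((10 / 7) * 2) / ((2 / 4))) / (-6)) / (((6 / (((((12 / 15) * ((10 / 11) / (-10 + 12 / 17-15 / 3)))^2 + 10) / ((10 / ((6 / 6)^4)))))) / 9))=-1.43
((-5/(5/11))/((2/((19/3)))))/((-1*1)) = 209/6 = 34.83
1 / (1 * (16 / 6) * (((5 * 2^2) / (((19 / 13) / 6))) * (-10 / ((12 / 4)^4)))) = -1539 / 41600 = -0.04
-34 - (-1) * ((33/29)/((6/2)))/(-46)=-45367/1334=-34.01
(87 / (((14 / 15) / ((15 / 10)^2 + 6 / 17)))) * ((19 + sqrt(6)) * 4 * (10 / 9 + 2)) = 51330 * sqrt(6) / 17 + 975270 / 17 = 64764.84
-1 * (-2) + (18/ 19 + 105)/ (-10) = -1633/ 190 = -8.59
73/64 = 1.14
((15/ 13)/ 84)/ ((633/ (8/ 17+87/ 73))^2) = 21279845/ 224622039754476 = 0.00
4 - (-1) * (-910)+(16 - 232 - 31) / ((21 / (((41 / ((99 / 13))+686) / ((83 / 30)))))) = -221176304 / 57519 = -3845.27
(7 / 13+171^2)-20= 379880 / 13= 29221.54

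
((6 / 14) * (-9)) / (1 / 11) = -297 / 7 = -42.43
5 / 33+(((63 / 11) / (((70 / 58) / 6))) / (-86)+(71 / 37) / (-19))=-1399367 / 4987785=-0.28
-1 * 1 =-1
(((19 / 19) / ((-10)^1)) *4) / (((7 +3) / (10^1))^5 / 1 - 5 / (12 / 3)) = 8 / 5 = 1.60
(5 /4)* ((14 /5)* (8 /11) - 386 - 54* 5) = -8992 /11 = -817.45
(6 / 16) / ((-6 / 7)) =-7 / 16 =-0.44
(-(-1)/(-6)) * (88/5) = -44/15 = -2.93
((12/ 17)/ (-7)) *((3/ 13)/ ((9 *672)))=-1/ 259896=-0.00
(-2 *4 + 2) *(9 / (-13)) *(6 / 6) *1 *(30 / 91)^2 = 48600 / 107653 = 0.45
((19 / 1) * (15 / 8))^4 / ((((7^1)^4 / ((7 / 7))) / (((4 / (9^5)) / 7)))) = 81450625 / 12546358272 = 0.01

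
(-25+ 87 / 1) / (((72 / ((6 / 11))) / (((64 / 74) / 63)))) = 496 / 76923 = 0.01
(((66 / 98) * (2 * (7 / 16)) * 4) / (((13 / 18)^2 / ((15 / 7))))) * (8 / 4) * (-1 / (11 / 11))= -160380 / 8281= -19.37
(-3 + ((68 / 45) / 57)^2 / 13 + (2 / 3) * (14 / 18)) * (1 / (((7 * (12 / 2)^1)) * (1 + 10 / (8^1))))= -424472602 / 16165155825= -0.03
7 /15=0.47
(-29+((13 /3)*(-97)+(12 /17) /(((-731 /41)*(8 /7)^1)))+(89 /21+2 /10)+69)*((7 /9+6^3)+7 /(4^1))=-82151.12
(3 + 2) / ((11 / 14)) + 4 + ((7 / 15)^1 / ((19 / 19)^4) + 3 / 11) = 1832 / 165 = 11.10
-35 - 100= -135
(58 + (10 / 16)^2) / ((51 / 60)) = 18685 / 272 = 68.69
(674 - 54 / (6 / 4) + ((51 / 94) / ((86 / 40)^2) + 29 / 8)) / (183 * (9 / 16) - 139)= -892309398 / 50143031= -17.80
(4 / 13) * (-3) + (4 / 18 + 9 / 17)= -341 / 1989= -0.17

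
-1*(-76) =76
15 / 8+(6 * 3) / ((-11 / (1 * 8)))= -987 / 88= -11.22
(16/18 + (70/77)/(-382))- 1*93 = -1741774/18909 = -92.11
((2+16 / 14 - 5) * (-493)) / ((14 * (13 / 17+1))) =108953 / 2940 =37.06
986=986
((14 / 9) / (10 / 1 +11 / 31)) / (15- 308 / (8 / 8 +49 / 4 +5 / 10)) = -2170 / 106893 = -0.02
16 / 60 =4 / 15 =0.27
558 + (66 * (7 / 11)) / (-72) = 6689 / 12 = 557.42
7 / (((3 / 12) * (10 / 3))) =42 / 5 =8.40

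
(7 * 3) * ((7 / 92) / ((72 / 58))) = 1421 / 1104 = 1.29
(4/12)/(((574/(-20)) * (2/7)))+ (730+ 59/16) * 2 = 1467.33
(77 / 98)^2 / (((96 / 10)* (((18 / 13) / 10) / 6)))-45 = -595715 / 14112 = -42.21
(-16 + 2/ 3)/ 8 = -23/ 12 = -1.92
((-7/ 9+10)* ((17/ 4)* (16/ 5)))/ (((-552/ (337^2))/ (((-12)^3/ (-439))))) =-5127867488/ 50485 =-101572.10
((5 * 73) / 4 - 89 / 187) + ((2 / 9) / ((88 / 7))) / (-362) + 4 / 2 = 226088791 / 2436984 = 92.77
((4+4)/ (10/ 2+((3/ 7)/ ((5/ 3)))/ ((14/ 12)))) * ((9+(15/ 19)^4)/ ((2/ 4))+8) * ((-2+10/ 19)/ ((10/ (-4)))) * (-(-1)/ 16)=4787725712/ 3166930621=1.51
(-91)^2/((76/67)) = 554827/76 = 7300.36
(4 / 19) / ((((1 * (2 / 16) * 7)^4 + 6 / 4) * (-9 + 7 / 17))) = -139264 / 11851915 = -0.01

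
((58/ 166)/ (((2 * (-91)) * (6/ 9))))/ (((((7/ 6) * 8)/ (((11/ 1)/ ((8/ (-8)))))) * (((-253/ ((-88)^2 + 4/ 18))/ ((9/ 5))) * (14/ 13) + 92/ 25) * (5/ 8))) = 166752465/ 112406535962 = 0.00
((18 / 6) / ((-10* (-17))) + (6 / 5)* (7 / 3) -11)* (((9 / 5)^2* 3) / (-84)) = 112671 / 119000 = 0.95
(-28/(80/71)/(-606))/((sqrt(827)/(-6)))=-497 * sqrt(827)/1670540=-0.01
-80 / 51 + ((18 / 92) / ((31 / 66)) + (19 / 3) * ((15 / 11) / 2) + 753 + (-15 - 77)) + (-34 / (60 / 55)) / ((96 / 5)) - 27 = 48808835963 / 76798656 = 635.54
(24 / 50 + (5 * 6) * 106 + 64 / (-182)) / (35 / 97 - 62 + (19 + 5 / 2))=-1403549648 / 17715425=-79.23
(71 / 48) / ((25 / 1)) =71 / 1200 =0.06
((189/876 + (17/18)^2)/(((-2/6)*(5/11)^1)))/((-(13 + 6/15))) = 72050/132057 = 0.55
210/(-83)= -210/83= -2.53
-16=-16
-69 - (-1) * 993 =924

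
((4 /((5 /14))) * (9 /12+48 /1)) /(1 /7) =3822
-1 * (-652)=652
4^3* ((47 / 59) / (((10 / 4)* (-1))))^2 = 565504 / 87025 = 6.50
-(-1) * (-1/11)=-1/11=-0.09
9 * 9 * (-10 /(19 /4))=-3240 /19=-170.53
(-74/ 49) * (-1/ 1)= 74/ 49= 1.51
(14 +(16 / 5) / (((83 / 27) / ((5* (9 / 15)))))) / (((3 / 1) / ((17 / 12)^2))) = 1026817 / 89640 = 11.45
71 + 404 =475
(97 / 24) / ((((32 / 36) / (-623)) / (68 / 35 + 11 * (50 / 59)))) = -301231269 / 9440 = -31910.09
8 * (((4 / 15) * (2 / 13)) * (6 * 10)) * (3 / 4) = 192 / 13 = 14.77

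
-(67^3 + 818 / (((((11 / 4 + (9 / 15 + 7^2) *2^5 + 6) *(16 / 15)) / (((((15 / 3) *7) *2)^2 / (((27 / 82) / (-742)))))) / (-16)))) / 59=-24473892567773 / 16948989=-1443973.59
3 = 3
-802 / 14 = -401 / 7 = -57.29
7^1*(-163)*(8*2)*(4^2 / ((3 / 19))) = -5549824 / 3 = -1849941.33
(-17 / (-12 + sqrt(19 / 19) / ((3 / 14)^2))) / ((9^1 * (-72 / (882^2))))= 367353 / 176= 2087.23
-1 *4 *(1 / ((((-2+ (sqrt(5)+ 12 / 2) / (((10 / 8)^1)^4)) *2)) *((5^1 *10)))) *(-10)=-17875 / 61471+ 16000 *sqrt(5) / 61471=0.29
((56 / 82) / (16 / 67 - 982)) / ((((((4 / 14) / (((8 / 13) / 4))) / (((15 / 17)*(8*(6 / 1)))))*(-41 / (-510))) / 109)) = -5152996800 / 239574439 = -21.51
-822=-822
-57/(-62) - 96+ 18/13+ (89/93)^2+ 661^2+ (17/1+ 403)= 98325756179/224874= 437248.22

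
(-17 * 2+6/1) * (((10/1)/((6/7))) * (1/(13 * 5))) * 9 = -588/13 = -45.23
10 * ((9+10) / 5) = 38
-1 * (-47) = 47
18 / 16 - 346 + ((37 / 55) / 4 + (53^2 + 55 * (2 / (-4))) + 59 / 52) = 13944947 / 5720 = 2437.93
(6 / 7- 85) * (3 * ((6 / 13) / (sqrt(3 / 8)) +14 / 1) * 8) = -28272- 56544 * sqrt(6) / 91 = -29794.02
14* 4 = 56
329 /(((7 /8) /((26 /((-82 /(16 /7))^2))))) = 7.60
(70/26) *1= 35/13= 2.69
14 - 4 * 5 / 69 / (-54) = 26092 / 1863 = 14.01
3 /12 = 1 /4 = 0.25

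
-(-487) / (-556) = -487 / 556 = -0.88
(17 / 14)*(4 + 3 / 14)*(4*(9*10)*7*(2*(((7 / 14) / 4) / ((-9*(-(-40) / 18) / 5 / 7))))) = -45135 / 8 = -5641.88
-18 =-18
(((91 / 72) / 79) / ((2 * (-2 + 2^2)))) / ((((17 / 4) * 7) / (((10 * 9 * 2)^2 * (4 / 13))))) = 1800 / 1343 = 1.34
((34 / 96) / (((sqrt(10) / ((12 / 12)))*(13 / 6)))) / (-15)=-17*sqrt(10) / 15600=-0.00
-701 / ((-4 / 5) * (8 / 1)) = 3505 / 32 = 109.53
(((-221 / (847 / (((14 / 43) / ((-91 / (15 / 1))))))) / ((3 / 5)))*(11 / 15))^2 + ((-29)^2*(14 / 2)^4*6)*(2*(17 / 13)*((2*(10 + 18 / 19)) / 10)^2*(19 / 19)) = 151898830.56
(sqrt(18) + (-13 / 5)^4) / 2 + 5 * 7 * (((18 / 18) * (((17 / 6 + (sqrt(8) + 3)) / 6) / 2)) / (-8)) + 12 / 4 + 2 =37 * sqrt(2) / 48 + 9259943 / 360000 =26.81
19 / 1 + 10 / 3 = 67 / 3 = 22.33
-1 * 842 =-842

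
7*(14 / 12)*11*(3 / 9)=539 / 18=29.94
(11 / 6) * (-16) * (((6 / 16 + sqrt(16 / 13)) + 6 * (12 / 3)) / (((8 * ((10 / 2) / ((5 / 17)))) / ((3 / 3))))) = -715 / 136-44 * sqrt(13) / 663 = -5.50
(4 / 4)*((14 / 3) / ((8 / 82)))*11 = 3157 / 6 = 526.17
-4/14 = -2/7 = -0.29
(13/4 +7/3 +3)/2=103/24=4.29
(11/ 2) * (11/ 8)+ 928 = 14969/ 16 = 935.56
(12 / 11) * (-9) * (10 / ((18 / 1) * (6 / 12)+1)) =-9.82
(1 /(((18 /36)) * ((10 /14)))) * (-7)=-98 /5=-19.60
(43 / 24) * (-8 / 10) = -43 / 30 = -1.43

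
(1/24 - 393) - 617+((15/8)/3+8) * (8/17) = -410407/408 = -1005.90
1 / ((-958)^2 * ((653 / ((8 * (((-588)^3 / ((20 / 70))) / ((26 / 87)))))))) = -61904080224 / 1947724649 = -31.78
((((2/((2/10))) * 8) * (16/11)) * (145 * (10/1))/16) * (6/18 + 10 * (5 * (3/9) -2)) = -348000/11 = -31636.36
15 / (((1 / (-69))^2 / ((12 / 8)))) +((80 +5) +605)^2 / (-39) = 2467785 / 26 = 94914.81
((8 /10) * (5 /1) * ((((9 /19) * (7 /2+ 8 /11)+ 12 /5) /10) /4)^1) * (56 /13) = 128814 /67925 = 1.90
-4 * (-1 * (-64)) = -256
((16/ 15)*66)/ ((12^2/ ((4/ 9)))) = 88/ 405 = 0.22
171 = 171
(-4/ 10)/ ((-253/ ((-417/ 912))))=-139/ 192280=-0.00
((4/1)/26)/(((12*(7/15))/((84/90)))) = 1/39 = 0.03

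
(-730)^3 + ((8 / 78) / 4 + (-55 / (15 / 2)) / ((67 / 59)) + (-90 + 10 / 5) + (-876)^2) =-1014496514263 / 2613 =-388249718.43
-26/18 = -13/9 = -1.44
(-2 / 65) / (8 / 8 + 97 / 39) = -3 / 340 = -0.01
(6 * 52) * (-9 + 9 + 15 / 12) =390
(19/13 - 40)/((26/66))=-16533/169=-97.83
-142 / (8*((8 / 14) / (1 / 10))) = -497 / 160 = -3.11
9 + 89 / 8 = 161 / 8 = 20.12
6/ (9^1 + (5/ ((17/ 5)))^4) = 250563/ 571157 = 0.44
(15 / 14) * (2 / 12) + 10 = 285 / 28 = 10.18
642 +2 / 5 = 3212 / 5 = 642.40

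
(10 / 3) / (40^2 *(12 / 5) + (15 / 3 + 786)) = 0.00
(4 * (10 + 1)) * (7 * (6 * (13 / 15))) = 8008 / 5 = 1601.60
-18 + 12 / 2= -12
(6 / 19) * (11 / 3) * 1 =22 / 19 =1.16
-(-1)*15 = 15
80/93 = 0.86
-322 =-322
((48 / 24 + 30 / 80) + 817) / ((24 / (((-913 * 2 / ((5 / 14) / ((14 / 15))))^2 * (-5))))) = -874611436853 / 225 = -3887161941.57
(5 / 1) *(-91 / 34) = -455 / 34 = -13.38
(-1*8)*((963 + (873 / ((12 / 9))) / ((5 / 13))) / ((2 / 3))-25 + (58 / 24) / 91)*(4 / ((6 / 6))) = -173542892 / 1365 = -127137.65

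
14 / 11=1.27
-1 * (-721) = 721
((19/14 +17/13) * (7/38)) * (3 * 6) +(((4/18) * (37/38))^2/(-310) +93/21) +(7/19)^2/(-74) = 404786770217/30520878570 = 13.26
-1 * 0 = 0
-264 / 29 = -9.10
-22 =-22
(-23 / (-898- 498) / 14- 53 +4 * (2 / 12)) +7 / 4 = -2965733 / 58632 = -50.58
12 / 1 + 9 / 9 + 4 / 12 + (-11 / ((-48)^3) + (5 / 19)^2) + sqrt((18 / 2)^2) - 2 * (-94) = 8400056195 / 39923712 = 210.40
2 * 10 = 20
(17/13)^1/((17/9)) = 9/13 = 0.69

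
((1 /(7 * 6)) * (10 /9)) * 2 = 10 /189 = 0.05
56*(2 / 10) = 56 / 5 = 11.20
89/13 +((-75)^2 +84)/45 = 26074/195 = 133.71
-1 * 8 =-8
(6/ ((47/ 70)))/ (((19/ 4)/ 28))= 52.68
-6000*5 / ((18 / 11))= -55000 / 3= -18333.33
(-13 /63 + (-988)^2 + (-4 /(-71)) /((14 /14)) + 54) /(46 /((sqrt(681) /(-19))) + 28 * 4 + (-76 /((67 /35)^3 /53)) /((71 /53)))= -23996513737181916566514063 /7696293346369944258563 + 12255339505974388438600429 * sqrt(681) /969732961642612976578938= -2788.13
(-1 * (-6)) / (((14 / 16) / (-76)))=-3648 / 7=-521.14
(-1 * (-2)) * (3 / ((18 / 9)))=3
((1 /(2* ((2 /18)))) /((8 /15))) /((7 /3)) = 405 /112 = 3.62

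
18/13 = 1.38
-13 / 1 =-13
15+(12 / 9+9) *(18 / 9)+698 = 2201 / 3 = 733.67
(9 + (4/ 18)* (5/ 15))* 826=202370/ 27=7495.19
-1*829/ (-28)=829/ 28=29.61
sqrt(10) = 3.16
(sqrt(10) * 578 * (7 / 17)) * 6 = 1428 * sqrt(10) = 4515.73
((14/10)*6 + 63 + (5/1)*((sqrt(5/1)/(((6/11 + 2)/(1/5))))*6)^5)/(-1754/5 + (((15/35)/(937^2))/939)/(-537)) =-368777198815011/1811863324149947 - 5775206324555658177*sqrt(5)/696045414605443639520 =-0.22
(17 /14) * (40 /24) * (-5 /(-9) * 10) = 2125 /189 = 11.24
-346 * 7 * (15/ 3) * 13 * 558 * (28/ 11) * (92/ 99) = -25143460160/ 121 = -207797191.40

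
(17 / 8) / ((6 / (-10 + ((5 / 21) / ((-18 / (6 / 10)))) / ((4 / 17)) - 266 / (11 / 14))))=-32852891 / 266112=-123.46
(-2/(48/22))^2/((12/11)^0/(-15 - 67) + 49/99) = 54571/31352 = 1.74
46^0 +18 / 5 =23 / 5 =4.60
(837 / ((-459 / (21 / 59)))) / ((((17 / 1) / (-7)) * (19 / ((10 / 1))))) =45570 / 323969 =0.14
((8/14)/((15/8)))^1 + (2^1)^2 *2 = 872/105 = 8.30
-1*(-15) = 15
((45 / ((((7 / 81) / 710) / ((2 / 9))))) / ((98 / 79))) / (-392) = -11358225 / 67228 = -168.95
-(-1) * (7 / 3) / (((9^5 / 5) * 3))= 35 / 531441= 0.00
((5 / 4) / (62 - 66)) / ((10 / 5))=-5 / 32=-0.16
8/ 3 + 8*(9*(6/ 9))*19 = 2744/ 3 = 914.67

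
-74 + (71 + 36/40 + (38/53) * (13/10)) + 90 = 47081/530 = 88.83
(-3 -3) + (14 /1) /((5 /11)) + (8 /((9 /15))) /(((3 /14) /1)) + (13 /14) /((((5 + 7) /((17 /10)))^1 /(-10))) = 215981 /2520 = 85.71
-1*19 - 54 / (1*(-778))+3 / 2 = -13561 / 778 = -17.43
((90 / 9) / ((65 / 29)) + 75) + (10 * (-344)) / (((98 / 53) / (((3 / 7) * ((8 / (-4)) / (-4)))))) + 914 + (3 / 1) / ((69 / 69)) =597.80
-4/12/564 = -1/1692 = -0.00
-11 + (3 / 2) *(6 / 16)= -167 / 16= -10.44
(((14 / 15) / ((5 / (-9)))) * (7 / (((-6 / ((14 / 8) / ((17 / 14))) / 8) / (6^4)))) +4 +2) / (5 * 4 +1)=4149778 / 2975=1394.88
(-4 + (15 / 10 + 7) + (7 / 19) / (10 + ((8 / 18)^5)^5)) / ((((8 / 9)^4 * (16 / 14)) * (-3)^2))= 1578939809089165464625579922985 / 2234787720115717572138715807744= 0.71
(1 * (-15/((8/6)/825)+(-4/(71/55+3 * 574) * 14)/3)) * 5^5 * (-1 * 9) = 261035460.90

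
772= 772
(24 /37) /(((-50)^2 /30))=36 /4625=0.01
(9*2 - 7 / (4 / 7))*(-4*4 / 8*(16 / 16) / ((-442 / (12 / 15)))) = 23 / 1105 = 0.02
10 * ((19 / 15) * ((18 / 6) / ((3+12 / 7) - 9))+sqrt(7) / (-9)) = -133 / 15 - 10 * sqrt(7) / 9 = -11.81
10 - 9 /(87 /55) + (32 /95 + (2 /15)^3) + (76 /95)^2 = 9836593 /1859625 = 5.29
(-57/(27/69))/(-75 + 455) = -23/60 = -0.38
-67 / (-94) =0.71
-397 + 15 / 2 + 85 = -609 / 2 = -304.50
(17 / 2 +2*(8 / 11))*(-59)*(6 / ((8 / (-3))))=116289 / 88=1321.47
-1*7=-7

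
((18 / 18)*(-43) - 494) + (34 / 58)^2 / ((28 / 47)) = -12631693 / 23548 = -536.42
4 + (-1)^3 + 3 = 6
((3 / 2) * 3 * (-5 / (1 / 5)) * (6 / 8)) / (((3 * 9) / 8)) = -25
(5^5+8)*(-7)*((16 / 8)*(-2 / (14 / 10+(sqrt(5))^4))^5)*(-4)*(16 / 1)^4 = -1122867200000 / 39135393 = -28691.86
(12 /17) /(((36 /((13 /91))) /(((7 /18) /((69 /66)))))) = 0.00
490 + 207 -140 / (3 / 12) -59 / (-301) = 41296 / 301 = 137.20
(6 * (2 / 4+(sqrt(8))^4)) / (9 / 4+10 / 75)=23220 / 143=162.38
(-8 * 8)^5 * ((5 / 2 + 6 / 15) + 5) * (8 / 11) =-339302416384 / 55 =-6169134843.35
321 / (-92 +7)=-3.78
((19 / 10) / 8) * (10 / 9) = 19 / 72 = 0.26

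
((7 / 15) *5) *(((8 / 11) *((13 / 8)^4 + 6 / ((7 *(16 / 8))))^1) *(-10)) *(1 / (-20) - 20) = 85098215 / 33792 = 2518.29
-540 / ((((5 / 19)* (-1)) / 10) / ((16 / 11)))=328320 / 11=29847.27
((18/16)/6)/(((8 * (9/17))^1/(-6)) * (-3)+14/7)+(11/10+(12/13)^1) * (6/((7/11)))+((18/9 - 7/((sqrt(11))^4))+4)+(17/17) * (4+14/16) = 52742531/1761760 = 29.94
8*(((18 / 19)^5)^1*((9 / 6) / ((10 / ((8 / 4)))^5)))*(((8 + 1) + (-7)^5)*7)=-2666240914176 / 7737809375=-344.57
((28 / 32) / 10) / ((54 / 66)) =77 / 720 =0.11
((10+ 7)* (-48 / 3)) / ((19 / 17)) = -4624 / 19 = -243.37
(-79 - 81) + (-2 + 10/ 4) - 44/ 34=-5467/ 34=-160.79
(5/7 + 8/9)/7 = 101/441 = 0.23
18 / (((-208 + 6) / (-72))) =648 / 101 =6.42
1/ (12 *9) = 1/ 108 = 0.01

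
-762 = -762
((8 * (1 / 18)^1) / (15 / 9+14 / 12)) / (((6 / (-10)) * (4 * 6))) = -5 / 459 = -0.01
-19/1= -19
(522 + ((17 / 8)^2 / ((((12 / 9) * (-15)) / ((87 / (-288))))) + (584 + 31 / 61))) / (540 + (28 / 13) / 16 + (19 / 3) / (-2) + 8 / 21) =754803376691 / 366529382400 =2.06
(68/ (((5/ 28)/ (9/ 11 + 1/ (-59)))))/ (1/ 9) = 1782144/ 649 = 2745.98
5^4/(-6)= -625/6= -104.17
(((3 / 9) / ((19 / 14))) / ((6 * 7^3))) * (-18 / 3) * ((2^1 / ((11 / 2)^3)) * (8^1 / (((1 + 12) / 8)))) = -2048 / 48327279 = -0.00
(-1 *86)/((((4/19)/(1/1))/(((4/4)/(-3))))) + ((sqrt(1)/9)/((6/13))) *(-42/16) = 19517/144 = 135.53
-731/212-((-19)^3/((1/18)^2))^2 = -4938688403859.45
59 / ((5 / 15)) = 177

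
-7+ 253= 246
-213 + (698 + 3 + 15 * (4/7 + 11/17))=60247/119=506.28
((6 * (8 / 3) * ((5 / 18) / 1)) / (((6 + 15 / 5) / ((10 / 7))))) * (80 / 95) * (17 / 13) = 108800 / 140049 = 0.78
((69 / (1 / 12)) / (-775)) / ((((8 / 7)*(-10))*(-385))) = -207 / 852500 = -0.00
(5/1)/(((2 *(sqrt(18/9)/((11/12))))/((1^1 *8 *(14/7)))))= 25.93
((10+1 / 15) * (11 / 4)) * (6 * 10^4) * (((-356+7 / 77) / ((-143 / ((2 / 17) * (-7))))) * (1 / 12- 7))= 57244477500 / 2431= 23547707.73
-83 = -83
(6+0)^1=6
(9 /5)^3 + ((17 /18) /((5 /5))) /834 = 10945873 /1876500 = 5.83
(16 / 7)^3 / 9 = 4096 / 3087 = 1.33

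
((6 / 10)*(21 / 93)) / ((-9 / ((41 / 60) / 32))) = -287 / 892800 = -0.00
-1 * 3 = -3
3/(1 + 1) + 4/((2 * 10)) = 17/10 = 1.70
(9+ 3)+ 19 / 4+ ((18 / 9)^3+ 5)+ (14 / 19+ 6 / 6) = 2393 / 76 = 31.49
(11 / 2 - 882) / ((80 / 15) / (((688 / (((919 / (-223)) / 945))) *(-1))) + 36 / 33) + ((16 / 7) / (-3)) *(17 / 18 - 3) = -98881577954617 / 123314142042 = -801.87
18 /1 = 18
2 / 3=0.67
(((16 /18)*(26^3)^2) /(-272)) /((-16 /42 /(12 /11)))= 540602608 /187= 2890923.04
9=9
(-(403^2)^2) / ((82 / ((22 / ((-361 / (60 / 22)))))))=791300498430 / 14801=53462637.55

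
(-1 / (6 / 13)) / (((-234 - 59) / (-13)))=-169 / 1758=-0.10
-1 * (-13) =13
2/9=0.22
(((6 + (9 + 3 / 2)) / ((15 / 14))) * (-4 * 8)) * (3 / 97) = -15.24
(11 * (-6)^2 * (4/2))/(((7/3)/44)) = 14934.86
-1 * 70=-70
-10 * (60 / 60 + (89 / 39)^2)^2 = -385.36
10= 10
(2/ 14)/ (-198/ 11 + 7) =-0.01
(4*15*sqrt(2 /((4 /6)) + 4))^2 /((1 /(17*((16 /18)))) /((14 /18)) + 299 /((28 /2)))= 23990400 /20413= 1175.25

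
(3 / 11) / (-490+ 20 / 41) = -41 / 73590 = -0.00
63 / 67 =0.94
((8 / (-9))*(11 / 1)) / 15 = -88 / 135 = -0.65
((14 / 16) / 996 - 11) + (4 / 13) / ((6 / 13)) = -27443 / 2656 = -10.33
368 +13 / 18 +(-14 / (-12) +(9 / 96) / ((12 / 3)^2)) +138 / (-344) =369.49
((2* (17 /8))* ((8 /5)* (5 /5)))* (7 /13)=238 /65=3.66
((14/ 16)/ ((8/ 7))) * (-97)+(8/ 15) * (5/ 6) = -42521/ 576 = -73.82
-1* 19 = -19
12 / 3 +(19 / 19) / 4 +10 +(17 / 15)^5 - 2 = 42888803 / 3037500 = 14.12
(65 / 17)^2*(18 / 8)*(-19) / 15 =-48165 / 1156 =-41.67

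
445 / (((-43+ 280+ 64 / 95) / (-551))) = -23293525 / 22579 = -1031.65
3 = 3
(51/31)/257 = 51/7967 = 0.01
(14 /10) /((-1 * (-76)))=0.02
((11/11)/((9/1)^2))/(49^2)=1/194481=0.00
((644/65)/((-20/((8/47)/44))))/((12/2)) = -161/504075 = -0.00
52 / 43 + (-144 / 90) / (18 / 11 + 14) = 238 / 215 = 1.11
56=56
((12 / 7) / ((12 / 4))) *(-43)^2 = 7396 / 7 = 1056.57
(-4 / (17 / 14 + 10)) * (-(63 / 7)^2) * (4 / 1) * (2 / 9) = 4032 / 157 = 25.68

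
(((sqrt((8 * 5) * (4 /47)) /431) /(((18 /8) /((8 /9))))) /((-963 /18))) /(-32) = 8 * sqrt(470) /175567419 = 0.00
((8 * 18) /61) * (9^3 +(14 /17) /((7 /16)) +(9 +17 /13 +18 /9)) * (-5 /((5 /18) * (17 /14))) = -5960122560 /229177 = -26006.63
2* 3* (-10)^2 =600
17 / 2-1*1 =15 / 2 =7.50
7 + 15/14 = 113/14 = 8.07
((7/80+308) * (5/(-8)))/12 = -24647/1536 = -16.05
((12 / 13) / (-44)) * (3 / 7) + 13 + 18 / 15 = 71026 / 5005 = 14.19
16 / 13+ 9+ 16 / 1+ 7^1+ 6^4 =17280 / 13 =1329.23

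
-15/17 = -0.88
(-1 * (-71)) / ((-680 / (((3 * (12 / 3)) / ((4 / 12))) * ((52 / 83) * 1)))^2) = 3887676 / 49773025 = 0.08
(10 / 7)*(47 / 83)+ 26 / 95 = 59756 / 55195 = 1.08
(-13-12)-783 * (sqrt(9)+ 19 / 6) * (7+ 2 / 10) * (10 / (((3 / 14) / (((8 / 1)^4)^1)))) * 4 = -26581008409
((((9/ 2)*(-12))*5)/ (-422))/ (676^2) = 135/ 96421936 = 0.00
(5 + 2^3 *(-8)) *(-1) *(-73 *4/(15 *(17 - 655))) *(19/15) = 163666/71775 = 2.28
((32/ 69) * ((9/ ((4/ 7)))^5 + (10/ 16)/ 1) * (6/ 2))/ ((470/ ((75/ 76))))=14886557745/ 5257984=2831.23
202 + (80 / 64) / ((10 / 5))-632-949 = -11027 / 8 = -1378.38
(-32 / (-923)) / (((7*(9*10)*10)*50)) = 0.00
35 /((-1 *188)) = -35 /188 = -0.19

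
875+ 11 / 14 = 12261 / 14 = 875.79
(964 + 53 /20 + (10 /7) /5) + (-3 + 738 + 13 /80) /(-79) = 8473109 /8848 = 957.63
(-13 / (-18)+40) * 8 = 2932 / 9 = 325.78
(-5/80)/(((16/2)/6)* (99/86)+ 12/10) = -215/9408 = -0.02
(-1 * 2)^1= -2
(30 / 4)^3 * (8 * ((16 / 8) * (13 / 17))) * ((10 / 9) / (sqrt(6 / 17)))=16250 * sqrt(102) / 17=9653.94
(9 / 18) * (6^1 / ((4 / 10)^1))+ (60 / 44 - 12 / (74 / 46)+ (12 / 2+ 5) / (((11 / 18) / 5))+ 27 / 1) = 96381 / 814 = 118.40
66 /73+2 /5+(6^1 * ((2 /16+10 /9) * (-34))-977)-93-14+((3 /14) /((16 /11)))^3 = -16428340104473 /12307169280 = -1334.86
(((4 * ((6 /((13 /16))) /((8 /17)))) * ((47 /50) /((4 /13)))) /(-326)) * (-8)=19176 /4075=4.71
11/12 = 0.92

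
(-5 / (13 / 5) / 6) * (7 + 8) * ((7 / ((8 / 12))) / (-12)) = 875 / 208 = 4.21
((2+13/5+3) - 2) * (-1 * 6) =-168/5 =-33.60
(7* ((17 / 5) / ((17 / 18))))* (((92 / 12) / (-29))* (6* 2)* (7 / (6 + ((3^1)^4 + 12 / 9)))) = -243432 / 38425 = -6.34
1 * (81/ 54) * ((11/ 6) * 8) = 22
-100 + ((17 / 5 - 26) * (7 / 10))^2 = 375681 / 2500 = 150.27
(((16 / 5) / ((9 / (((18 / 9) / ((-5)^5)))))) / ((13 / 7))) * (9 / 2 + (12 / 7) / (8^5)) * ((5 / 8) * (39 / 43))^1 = -86017 / 275200000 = -0.00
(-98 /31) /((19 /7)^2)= -4802 /11191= -0.43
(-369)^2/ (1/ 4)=544644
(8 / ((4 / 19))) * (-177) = -6726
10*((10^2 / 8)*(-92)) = -11500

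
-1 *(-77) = 77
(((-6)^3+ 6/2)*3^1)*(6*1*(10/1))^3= -138024000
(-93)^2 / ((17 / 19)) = 164331 / 17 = 9666.53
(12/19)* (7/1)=84/19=4.42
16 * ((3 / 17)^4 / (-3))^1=-432 / 83521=-0.01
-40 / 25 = -8 / 5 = -1.60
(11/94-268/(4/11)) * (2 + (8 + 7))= -1177539/94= -12527.01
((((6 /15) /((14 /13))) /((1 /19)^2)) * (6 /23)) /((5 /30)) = 168948 /805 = 209.87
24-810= -786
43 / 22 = 1.95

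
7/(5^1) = 7/5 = 1.40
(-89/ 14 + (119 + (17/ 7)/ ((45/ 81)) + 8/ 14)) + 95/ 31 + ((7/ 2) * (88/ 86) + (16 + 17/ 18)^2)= 6217993961/ 15116220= 411.35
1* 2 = 2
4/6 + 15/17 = 79/51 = 1.55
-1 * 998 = -998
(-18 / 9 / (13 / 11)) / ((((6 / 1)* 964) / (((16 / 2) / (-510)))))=11 / 2396745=0.00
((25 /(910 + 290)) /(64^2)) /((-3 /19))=-19 /589824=-0.00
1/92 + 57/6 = 875/92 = 9.51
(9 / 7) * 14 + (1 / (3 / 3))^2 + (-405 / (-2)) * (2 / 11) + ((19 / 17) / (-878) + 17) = 11955517 / 164186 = 72.82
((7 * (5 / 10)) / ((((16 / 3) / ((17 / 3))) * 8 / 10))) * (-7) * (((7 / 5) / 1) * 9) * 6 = -157437 / 64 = -2459.95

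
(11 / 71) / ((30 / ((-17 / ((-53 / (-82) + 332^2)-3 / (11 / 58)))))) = -84337 / 105869906595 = -0.00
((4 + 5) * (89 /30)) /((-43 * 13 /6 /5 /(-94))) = 75294 /559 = 134.69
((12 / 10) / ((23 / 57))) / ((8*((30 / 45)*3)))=171 / 920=0.19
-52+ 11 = -41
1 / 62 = 0.02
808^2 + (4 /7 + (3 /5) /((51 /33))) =388454651 /595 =652864.96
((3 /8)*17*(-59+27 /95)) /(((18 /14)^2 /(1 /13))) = -2323237 /133380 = -17.42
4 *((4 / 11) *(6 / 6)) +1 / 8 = 139 / 88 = 1.58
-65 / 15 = -13 / 3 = -4.33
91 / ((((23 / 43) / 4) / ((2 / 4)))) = 7826 / 23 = 340.26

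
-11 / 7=-1.57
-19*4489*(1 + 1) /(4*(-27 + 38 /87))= 7420317 /4622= 1605.43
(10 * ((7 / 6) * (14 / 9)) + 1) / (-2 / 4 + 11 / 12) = 2068 / 45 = 45.96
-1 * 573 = -573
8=8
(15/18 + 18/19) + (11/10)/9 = 1627/855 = 1.90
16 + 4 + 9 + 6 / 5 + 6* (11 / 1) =96.20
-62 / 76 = -31 / 38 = -0.82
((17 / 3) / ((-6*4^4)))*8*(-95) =1615 / 576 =2.80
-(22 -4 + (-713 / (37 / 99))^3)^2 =-123693917557165200833098382001 / 2565726409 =-48210096416856580296.87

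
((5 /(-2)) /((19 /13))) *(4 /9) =-130 /171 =-0.76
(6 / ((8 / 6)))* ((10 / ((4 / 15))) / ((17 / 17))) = 675 / 4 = 168.75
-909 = -909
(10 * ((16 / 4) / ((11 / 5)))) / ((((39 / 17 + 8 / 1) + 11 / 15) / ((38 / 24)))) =2125 / 814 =2.61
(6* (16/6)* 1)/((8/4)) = 8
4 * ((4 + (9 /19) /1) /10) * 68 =2312 /19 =121.68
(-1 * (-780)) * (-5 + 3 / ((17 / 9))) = -45240 / 17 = -2661.18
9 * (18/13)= 162/13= 12.46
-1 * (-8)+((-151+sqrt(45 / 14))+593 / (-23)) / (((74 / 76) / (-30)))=4642048 / 851-1710 * sqrt(70) / 259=5399.58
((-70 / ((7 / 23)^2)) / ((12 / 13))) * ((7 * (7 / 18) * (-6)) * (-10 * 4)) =-4813900 / 9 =-534877.78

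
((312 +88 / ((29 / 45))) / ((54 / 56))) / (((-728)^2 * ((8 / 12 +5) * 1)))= 271 / 1749657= 0.00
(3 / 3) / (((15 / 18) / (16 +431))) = 536.40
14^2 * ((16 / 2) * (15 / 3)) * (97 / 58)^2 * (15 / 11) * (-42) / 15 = -774548880 / 9251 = -83725.96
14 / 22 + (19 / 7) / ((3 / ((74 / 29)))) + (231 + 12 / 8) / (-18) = -9.97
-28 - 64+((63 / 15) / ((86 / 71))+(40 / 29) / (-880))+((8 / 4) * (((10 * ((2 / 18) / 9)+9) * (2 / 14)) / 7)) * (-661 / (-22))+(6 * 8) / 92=-480988082056 / 6260918895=-76.82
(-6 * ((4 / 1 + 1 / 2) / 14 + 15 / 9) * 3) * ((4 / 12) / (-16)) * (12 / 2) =501 / 112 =4.47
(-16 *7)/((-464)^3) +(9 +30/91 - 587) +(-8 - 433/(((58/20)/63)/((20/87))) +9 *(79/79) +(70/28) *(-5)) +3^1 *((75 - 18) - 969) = -3117866266115/568166144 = -5487.60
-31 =-31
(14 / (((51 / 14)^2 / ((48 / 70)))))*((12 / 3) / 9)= 0.32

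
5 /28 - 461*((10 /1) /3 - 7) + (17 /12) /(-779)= 18436703 /10906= 1690.51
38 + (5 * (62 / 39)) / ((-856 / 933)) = 163227 / 5564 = 29.34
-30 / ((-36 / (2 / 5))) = 0.33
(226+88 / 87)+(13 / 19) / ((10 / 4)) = 1878512 / 8265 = 227.29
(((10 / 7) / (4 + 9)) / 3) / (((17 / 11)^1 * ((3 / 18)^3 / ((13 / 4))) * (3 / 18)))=99.83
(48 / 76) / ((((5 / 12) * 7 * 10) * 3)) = 24 / 3325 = 0.01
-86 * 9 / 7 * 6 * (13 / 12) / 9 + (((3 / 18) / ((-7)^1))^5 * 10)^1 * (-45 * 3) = -193270871 / 2420208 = -79.86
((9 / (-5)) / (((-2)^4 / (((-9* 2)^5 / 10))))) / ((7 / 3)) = 9110.42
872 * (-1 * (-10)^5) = 87200000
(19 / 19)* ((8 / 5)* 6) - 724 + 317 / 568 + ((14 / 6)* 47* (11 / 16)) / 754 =-9170270219 / 12848160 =-713.74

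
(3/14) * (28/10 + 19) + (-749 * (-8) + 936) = 485287/70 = 6932.67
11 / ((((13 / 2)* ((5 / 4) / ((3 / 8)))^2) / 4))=198 / 325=0.61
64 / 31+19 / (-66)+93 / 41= 339313 / 83886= 4.04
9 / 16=0.56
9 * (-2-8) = -90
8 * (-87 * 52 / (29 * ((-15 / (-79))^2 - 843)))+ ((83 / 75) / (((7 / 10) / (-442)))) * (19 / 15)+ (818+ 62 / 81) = -806349271276 / 12428966025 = -64.88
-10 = -10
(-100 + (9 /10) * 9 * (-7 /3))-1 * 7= -1259 /10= -125.90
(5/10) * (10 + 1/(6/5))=65/12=5.42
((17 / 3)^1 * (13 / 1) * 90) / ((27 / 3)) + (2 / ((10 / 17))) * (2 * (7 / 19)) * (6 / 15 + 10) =1086878 / 1425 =762.72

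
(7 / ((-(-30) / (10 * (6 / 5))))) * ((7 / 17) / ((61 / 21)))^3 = 44471322 / 5575788265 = 0.01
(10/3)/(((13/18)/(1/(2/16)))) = 480/13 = 36.92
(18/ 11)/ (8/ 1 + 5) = 18/ 143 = 0.13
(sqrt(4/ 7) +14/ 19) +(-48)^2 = 2 * sqrt(7)/ 7 +43790/ 19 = 2305.49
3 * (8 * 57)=1368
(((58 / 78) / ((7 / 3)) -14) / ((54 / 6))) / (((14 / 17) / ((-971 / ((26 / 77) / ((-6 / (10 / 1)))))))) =-15070891 / 4732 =-3184.89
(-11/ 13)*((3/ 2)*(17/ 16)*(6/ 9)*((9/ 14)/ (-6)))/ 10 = 561/ 58240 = 0.01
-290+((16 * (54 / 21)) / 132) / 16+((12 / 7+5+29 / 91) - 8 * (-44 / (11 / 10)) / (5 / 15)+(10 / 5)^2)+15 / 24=779839 / 1144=681.68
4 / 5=0.80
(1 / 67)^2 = 1 / 4489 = 0.00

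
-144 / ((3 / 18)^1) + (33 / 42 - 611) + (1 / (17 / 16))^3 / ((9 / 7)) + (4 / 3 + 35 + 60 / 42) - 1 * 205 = -1640.80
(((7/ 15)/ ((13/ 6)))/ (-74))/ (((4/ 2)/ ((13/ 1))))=-7/ 370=-0.02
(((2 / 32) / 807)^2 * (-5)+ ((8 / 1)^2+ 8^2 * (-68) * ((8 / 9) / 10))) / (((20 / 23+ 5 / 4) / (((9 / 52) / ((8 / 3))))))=-6189822460479 / 626125260800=-9.89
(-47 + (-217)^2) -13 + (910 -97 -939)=46903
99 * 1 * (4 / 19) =396 / 19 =20.84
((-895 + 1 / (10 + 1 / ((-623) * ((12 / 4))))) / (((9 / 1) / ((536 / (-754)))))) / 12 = 86196974 / 14633487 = 5.89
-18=-18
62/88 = 31/44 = 0.70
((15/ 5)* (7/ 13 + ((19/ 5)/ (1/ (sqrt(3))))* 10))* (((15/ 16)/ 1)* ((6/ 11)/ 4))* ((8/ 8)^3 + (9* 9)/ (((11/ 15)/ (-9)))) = -7005015* sqrt(3)/ 484-2580795/ 12584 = -25273.35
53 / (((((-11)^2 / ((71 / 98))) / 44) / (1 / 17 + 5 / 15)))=150520 / 27489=5.48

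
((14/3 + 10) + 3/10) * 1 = 449/30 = 14.97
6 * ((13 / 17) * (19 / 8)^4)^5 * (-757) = -31696106308002800615407754819113203 / 818491834383281963401216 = -38725012243.87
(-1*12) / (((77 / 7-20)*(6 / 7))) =14 / 9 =1.56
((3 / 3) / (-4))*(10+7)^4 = -83521 / 4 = -20880.25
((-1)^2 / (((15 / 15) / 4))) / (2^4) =1 / 4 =0.25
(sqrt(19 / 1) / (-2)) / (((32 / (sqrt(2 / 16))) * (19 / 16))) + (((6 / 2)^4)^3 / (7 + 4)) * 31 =16474671 / 11 - sqrt(38) / 304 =1497697.34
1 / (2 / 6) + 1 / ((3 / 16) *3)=43 / 9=4.78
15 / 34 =0.44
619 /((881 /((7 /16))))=4333 /14096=0.31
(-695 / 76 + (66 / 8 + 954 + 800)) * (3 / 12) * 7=233163 / 76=3067.93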